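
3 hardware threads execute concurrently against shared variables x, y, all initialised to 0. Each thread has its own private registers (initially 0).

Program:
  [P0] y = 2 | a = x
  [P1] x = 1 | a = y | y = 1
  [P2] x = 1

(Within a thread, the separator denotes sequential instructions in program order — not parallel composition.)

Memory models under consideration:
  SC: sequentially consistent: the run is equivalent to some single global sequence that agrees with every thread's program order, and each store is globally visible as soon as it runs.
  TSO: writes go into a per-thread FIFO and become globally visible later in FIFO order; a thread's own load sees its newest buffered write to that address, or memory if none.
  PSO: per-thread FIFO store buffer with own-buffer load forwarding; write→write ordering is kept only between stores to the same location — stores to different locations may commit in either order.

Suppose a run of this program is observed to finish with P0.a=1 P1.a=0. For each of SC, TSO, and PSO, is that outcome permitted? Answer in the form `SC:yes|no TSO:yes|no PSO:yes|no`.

outcome vector order: (P0.a,P1.a)
SC: 3 outcomes — {0/2, 1/0, 1/2}
TSO: 4 outcomes — {0/0, 0/2, 1/0, 1/2}
PSO: 4 outcomes — {0/0, 0/2, 1/0, 1/2}
target 1/0 ∈ {SC,TSO,PSO}

SC:yes TSO:yes PSO:yes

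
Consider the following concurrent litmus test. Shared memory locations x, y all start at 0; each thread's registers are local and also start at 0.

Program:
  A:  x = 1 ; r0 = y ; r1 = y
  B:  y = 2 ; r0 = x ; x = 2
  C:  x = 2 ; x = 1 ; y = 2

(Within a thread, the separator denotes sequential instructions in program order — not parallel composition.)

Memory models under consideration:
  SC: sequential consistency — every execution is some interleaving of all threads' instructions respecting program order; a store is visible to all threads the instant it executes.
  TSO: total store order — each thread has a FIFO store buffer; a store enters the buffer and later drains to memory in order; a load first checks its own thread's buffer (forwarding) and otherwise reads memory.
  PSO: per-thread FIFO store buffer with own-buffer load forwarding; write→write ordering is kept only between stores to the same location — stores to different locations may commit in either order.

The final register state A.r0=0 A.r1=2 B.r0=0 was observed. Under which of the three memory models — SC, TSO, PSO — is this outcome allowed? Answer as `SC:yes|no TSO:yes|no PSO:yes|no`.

SC:no TSO:yes PSO:yes

outcome vector order: (A.r0,A.r1,B.r0)
SC: 7 outcomes — {(0,0,1); (0,0,2); (0,2,1); (0,2,2); (2,2,0); (2,2,1); (2,2,2)}
TSO: 9 outcomes — {(0,0,0); (0,0,1); (0,0,2); (0,2,0); (0,2,1); (0,2,2); (2,2,0); (2,2,1); (2,2,2)}
PSO: 9 outcomes — {(0,0,0); (0,0,1); (0,0,2); (0,2,0); (0,2,1); (0,2,2); (2,2,0); (2,2,1); (2,2,2)}
target (0,2,0) ∈ {TSO,PSO}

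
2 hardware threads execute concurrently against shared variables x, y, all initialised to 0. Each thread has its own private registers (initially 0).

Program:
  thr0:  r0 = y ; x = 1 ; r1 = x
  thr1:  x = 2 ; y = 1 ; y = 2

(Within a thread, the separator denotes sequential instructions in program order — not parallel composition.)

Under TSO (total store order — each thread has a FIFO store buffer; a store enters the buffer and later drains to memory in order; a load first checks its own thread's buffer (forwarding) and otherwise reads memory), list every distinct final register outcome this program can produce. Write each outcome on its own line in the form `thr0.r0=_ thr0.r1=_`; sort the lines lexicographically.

outcome vector order: (thr0.r0,thr0.r1)
|TSO outcomes| = 4

thr0.r0=0 thr0.r1=1
thr0.r0=0 thr0.r1=2
thr0.r0=1 thr0.r1=1
thr0.r0=2 thr0.r1=1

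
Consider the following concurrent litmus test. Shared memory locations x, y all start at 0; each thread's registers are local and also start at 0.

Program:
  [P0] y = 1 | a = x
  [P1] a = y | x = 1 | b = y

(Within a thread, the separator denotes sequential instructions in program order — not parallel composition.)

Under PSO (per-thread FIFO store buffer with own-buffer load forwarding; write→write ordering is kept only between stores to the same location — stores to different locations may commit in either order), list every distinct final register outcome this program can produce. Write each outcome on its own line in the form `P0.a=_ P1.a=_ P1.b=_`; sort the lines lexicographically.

outcome vector order: (P0.a,P1.a,P1.b)
|PSO outcomes| = 6

P0.a=0 P1.a=0 P1.b=0
P0.a=0 P1.a=0 P1.b=1
P0.a=0 P1.a=1 P1.b=1
P0.a=1 P1.a=0 P1.b=0
P0.a=1 P1.a=0 P1.b=1
P0.a=1 P1.a=1 P1.b=1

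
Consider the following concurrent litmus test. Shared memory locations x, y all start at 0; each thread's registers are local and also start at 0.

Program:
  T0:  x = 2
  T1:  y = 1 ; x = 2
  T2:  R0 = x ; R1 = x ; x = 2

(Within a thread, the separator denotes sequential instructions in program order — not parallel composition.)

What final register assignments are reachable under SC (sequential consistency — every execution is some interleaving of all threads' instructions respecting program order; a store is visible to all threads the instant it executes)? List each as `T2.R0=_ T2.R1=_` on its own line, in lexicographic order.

outcome vector order: (T2.R0,T2.R1)
|SC outcomes| = 3

T2.R0=0 T2.R1=0
T2.R0=0 T2.R1=2
T2.R0=2 T2.R1=2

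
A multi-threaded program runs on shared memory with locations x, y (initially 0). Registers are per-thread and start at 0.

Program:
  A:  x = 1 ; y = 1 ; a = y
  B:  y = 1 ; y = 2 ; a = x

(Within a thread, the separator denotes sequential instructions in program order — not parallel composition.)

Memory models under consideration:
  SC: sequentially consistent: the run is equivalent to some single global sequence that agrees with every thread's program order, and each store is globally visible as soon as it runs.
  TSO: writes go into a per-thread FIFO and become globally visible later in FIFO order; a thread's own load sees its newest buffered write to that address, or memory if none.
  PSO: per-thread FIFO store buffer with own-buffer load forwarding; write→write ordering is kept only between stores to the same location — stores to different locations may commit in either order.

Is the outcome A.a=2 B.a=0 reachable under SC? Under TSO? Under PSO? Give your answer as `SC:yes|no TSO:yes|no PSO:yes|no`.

outcome vector order: (A.a,B.a)
SC: 3 outcomes — {(1,0); (1,1); (2,1)}
TSO: 4 outcomes — {(1,0); (1,1); (2,0); (2,1)}
PSO: 4 outcomes — {(1,0); (1,1); (2,0); (2,1)}
target (2,0) ∈ {TSO,PSO}

SC:no TSO:yes PSO:yes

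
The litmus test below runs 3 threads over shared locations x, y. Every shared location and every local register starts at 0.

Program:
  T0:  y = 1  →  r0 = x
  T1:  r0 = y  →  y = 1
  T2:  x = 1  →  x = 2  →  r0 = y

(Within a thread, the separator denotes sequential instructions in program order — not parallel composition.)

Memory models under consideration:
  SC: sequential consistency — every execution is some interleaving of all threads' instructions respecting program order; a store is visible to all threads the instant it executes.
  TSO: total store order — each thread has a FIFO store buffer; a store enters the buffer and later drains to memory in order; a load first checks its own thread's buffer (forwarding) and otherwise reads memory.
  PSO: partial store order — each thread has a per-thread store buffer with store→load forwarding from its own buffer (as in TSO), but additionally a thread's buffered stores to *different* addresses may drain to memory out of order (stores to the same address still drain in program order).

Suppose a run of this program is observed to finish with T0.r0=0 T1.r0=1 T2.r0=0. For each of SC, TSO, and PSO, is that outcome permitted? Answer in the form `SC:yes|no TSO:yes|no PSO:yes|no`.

SC:no TSO:yes PSO:yes

outcome vector order: (T0.r0,T1.r0,T2.r0)
SC: 8 outcomes — {<0 0 1>, <0 1 1>, <1 0 1>, <1 1 1>, <2 0 0>, <2 0 1>, <2 1 0>, <2 1 1>}
TSO: 12 outcomes — {<0 0 0>, <0 0 1>, <0 1 0>, <0 1 1>, <1 0 0>, <1 0 1>, <1 1 0>, <1 1 1>, <2 0 0>, <2 0 1>, <2 1 0>, <2 1 1>}
PSO: 12 outcomes — {<0 0 0>, <0 0 1>, <0 1 0>, <0 1 1>, <1 0 0>, <1 0 1>, <1 1 0>, <1 1 1>, <2 0 0>, <2 0 1>, <2 1 0>, <2 1 1>}
target <0 1 0> ∈ {TSO,PSO}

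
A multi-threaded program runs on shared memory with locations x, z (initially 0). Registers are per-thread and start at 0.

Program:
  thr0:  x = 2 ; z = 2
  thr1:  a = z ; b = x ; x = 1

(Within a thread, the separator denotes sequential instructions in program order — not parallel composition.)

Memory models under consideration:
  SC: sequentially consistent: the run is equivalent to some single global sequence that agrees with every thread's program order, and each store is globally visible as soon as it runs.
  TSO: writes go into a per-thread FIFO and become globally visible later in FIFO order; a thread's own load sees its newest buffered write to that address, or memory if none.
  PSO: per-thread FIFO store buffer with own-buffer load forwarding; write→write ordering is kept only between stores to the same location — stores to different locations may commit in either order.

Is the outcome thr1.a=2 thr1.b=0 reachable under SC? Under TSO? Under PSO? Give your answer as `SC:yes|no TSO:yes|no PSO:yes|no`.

SC:no TSO:no PSO:yes

outcome vector order: (thr1.a,thr1.b)
[SC] allowed = {0/0 0/2 2/2}
[TSO] allowed = {0/0 0/2 2/2}
[PSO] allowed = {0/0 0/2 2/0 2/2}
target 2/0 ∈ {PSO}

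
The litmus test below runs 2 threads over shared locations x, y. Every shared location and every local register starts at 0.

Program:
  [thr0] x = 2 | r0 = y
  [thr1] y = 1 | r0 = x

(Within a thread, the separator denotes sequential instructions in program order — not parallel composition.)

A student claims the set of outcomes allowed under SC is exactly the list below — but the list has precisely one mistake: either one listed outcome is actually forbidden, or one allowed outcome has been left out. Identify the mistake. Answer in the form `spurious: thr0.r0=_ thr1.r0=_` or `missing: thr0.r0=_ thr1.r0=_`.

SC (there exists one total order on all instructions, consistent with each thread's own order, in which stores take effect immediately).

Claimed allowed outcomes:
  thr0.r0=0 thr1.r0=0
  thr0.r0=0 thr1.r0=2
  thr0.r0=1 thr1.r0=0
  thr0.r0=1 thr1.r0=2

spurious: thr0.r0=0 thr1.r0=0

outcome vector order: (thr0.r0,thr1.r0)
SC: 3 outcomes — {0/2 1/0 1/2}
claimed∖SC = {0/0}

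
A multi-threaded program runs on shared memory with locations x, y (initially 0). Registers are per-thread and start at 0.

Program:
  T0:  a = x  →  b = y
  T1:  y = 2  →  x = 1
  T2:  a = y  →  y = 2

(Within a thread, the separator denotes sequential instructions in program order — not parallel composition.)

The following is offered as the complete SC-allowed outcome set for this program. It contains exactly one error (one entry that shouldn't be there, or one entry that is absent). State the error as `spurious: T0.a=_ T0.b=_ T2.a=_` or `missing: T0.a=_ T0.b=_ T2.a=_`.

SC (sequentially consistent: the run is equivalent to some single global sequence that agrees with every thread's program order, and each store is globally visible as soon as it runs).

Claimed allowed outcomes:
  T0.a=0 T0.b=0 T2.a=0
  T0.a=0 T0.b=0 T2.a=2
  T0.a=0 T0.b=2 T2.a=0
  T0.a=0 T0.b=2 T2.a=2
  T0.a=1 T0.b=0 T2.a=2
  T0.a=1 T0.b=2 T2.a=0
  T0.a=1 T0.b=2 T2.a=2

spurious: T0.a=1 T0.b=0 T2.a=2

outcome vector order: (T0.a,T0.b,T2.a)
under SC → 0/0/0, 0/0/2, 0/2/0, 0/2/2, 1/2/0, 1/2/2
claimed∖SC = {1/0/2}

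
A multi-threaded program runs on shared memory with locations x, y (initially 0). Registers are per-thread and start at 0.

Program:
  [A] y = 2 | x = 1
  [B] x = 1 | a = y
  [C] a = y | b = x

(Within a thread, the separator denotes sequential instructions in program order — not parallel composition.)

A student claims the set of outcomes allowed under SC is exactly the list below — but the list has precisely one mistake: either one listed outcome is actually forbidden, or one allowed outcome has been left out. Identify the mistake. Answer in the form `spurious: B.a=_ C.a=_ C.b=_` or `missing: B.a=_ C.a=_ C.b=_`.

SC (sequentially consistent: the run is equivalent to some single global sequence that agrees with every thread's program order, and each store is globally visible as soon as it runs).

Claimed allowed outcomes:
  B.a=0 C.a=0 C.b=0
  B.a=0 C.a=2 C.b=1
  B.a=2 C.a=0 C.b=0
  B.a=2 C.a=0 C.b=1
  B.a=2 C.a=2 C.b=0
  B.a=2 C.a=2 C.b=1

missing: B.a=0 C.a=0 C.b=1

outcome vector order: (B.a,C.a,C.b)
[SC] allowed = {<0 0 0>; <0 0 1>; <0 2 1>; <2 0 0>; <2 0 1>; <2 2 0>; <2 2 1>}
SC∖claimed = {<0 0 1>}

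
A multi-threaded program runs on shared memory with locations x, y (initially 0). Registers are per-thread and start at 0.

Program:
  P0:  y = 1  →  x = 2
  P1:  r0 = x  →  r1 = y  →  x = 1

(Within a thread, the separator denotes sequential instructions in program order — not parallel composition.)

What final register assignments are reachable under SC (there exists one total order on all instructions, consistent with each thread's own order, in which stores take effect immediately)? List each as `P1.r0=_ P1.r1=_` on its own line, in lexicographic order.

outcome vector order: (P1.r0,P1.r1)
|SC outcomes| = 3

P1.r0=0 P1.r1=0
P1.r0=0 P1.r1=1
P1.r0=2 P1.r1=1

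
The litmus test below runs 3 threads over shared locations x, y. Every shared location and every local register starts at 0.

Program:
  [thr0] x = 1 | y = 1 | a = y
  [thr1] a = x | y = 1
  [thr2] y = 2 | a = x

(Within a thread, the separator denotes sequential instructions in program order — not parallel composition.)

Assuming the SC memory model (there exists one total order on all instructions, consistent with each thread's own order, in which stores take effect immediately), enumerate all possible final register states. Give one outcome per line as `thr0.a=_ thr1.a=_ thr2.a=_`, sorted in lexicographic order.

outcome vector order: (thr0.a,thr1.a,thr2.a)
|SC outcomes| = 6

thr0.a=1 thr1.a=0 thr2.a=0
thr0.a=1 thr1.a=0 thr2.a=1
thr0.a=1 thr1.a=1 thr2.a=0
thr0.a=1 thr1.a=1 thr2.a=1
thr0.a=2 thr1.a=0 thr2.a=1
thr0.a=2 thr1.a=1 thr2.a=1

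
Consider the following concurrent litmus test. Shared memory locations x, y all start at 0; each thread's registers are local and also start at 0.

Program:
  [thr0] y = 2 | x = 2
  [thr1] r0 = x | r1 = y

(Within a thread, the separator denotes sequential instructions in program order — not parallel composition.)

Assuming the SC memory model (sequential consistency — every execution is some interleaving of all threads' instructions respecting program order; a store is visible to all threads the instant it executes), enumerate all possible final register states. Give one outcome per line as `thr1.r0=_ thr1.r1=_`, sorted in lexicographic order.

outcome vector order: (thr1.r0,thr1.r1)
|SC outcomes| = 3

thr1.r0=0 thr1.r1=0
thr1.r0=0 thr1.r1=2
thr1.r0=2 thr1.r1=2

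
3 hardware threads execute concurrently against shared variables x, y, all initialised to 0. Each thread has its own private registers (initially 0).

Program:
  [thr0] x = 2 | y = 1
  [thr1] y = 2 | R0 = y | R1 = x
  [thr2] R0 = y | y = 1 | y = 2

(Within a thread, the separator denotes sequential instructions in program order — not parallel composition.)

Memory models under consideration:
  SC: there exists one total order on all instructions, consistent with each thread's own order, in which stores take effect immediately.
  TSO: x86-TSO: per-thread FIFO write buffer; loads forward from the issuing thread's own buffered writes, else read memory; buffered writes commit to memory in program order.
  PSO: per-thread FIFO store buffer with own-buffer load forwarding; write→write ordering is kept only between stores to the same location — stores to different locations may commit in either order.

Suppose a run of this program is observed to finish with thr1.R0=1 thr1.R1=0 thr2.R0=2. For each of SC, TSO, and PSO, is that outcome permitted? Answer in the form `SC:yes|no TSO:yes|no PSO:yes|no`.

outcome vector order: (thr1.R0,thr1.R1,thr2.R0)
[SC] allowed = {100, 102, 120, 121, 122, 200, 201, 202, 220, 221, 222}
[TSO] allowed = {100, 102, 120, 121, 122, 200, 201, 202, 220, 221, 222}
[PSO] allowed = {100, 101, 102, 120, 121, 122, 200, 201, 202, 220, 221, 222}
target 102 ∈ {SC,TSO,PSO}

SC:yes TSO:yes PSO:yes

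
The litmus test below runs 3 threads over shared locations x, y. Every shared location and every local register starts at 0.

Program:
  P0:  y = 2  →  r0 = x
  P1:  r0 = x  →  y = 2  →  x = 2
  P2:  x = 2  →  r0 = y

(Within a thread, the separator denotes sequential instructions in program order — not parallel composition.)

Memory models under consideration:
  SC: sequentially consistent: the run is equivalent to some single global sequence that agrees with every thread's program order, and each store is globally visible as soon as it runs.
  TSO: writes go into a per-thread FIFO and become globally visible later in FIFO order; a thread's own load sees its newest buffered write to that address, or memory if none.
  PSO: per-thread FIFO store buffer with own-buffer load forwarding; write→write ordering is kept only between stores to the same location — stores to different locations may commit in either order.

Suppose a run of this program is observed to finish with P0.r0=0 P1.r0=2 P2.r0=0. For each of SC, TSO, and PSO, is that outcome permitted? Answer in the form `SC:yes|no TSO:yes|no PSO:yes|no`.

SC:no TSO:yes PSO:yes

outcome vector order: (P0.r0,P1.r0,P2.r0)
SC (6): 002, 022, 200, 202, 220, 222
TSO (8): 000, 002, 020, 022, 200, 202, 220, 222
PSO (8): 000, 002, 020, 022, 200, 202, 220, 222
target 020 ∈ {TSO,PSO}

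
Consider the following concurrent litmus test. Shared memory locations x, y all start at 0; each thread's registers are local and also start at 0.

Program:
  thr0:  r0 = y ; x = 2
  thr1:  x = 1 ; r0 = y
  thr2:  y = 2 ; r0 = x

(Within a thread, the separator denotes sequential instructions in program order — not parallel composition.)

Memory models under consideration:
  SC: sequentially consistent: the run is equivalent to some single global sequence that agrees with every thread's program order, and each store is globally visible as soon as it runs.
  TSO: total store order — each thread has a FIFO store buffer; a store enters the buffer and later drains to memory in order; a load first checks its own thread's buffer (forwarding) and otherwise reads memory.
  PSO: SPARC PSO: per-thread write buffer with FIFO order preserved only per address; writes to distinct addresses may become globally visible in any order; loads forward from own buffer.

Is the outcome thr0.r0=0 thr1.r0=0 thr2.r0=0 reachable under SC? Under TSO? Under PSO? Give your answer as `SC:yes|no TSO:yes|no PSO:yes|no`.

SC:no TSO:yes PSO:yes

outcome vector order: (thr0.r0,thr1.r0,thr2.r0)
under SC → 0/0/1, 0/0/2, 0/2/0, 0/2/1, 0/2/2, 2/0/1, 2/0/2, 2/2/0, 2/2/1, 2/2/2
under TSO → 0/0/0, 0/0/1, 0/0/2, 0/2/0, 0/2/1, 0/2/2, 2/0/0, 2/0/1, 2/0/2, 2/2/0, 2/2/1, 2/2/2
under PSO → 0/0/0, 0/0/1, 0/0/2, 0/2/0, 0/2/1, 0/2/2, 2/0/0, 2/0/1, 2/0/2, 2/2/0, 2/2/1, 2/2/2
target 0/0/0 ∈ {TSO,PSO}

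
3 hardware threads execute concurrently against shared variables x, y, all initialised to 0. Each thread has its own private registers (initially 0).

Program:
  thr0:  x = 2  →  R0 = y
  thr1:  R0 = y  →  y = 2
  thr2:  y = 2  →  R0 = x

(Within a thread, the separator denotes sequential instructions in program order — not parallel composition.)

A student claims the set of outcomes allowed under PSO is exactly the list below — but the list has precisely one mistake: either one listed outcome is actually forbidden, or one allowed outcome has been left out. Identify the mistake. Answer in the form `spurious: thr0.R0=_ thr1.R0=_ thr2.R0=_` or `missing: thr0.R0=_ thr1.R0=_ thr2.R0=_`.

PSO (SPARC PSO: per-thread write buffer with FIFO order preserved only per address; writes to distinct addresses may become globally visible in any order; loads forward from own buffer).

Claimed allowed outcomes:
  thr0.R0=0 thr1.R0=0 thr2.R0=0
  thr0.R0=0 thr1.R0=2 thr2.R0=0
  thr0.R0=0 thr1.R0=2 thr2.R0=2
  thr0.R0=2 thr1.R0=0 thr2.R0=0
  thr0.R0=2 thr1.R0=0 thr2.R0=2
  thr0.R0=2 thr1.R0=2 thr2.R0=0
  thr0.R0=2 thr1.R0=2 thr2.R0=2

outcome vector order: (thr0.R0,thr1.R0,thr2.R0)
PSO (8): 000 002 020 022 200 202 220 222
PSO∖claimed = {002}

missing: thr0.R0=0 thr1.R0=0 thr2.R0=2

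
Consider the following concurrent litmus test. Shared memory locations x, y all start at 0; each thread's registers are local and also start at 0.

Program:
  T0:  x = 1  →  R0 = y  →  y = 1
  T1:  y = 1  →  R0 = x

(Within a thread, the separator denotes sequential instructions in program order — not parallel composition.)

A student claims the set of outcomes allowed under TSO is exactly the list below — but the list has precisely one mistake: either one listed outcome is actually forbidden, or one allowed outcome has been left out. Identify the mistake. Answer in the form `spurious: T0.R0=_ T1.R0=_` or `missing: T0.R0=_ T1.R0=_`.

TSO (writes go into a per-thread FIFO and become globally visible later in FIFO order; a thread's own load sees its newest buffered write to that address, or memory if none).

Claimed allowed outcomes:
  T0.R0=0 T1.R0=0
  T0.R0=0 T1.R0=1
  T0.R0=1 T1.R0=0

outcome vector order: (T0.R0,T1.R0)
TSO (4): <0 0>, <0 1>, <1 0>, <1 1>
TSO∖claimed = {<1 1>}

missing: T0.R0=1 T1.R0=1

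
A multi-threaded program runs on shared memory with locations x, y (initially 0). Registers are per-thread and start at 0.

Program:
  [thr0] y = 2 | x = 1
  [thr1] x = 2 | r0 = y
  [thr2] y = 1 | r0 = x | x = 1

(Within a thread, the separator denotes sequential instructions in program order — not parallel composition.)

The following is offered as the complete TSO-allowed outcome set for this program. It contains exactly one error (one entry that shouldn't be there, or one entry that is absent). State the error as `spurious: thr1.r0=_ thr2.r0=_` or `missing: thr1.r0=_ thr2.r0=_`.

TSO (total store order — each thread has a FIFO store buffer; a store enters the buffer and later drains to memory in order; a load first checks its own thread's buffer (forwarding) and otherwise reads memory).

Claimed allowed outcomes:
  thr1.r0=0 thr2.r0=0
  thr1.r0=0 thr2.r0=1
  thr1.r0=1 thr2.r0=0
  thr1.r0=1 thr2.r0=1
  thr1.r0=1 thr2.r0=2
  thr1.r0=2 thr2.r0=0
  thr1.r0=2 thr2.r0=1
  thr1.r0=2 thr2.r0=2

missing: thr1.r0=0 thr2.r0=2

outcome vector order: (thr1.r0,thr2.r0)
[TSO] allowed = {00; 01; 02; 10; 11; 12; 20; 21; 22}
TSO∖claimed = {02}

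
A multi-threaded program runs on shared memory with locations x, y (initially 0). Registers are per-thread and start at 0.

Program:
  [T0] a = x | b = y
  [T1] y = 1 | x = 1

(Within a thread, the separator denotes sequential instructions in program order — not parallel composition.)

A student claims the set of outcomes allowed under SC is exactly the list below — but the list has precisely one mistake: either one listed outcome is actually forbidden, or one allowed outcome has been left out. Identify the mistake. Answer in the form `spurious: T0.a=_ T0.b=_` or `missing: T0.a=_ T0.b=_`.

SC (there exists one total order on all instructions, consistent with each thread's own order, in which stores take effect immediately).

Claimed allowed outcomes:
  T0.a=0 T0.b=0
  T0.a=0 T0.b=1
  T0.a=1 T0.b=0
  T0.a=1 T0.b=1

outcome vector order: (T0.a,T0.b)
SC (3): (0,0) (0,1) (1,1)
claimed∖SC = {(1,0)}

spurious: T0.a=1 T0.b=0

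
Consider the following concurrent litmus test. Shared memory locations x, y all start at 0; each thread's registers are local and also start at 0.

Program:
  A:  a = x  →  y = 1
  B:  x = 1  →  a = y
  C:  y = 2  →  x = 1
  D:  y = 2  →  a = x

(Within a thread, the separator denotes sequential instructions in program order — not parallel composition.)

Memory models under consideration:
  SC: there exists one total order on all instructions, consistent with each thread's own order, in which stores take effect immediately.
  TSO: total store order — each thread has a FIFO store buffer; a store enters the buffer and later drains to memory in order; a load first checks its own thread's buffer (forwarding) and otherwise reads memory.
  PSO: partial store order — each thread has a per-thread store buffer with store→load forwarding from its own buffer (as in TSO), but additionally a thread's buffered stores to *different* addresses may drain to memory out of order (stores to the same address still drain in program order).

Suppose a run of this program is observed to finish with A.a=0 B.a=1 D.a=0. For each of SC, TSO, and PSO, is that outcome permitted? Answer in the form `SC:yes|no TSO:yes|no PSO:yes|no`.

outcome vector order: (A.a,B.a,D.a)
under SC → 0/0/1; 0/1/0; 0/1/1; 0/2/0; 0/2/1; 1/0/1; 1/1/0; 1/1/1; 1/2/0; 1/2/1
under TSO → 0/0/0; 0/0/1; 0/1/0; 0/1/1; 0/2/0; 0/2/1; 1/0/0; 1/0/1; 1/1/0; 1/1/1; 1/2/0; 1/2/1
under PSO → 0/0/0; 0/0/1; 0/1/0; 0/1/1; 0/2/0; 0/2/1; 1/0/0; 1/0/1; 1/1/0; 1/1/1; 1/2/0; 1/2/1
target 0/1/0 ∈ {SC,TSO,PSO}

SC:yes TSO:yes PSO:yes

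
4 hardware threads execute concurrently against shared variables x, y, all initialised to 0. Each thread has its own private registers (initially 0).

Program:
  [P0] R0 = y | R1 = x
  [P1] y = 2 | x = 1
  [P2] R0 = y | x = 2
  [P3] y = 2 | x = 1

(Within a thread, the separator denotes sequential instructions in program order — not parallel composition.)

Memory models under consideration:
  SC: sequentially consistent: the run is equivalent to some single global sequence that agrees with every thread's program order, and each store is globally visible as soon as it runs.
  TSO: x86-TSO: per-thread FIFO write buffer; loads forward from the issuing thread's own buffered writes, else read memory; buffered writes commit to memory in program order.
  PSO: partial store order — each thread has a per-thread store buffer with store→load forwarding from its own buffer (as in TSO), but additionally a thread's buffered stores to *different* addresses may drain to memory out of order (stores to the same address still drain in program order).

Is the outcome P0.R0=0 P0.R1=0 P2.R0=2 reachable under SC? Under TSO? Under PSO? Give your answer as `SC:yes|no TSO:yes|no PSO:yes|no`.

outcome vector order: (P0.R0,P0.R1,P2.R0)
[SC] allowed = {(0,0,0); (0,0,2); (0,1,0); (0,1,2); (0,2,0); (0,2,2); (2,0,0); (2,0,2); (2,1,0); (2,1,2); (2,2,0); (2,2,2)}
[TSO] allowed = {(0,0,0); (0,0,2); (0,1,0); (0,1,2); (0,2,0); (0,2,2); (2,0,0); (2,0,2); (2,1,0); (2,1,2); (2,2,0); (2,2,2)}
[PSO] allowed = {(0,0,0); (0,0,2); (0,1,0); (0,1,2); (0,2,0); (0,2,2); (2,0,0); (2,0,2); (2,1,0); (2,1,2); (2,2,0); (2,2,2)}
target (0,0,2) ∈ {SC,TSO,PSO}

SC:yes TSO:yes PSO:yes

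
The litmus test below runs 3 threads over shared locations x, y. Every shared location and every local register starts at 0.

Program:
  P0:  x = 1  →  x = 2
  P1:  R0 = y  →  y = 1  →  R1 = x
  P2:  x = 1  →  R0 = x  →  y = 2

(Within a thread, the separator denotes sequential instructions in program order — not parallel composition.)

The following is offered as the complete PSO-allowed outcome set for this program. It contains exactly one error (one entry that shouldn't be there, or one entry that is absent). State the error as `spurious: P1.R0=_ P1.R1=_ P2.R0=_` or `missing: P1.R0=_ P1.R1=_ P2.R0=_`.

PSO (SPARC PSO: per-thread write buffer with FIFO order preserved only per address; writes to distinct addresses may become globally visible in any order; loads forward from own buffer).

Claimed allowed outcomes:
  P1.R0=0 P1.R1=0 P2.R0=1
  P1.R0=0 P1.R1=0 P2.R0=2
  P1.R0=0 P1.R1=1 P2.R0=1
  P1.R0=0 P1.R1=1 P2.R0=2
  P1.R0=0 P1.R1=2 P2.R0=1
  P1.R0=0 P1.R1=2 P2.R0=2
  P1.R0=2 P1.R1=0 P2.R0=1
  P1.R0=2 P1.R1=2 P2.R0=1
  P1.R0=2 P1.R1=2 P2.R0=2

outcome vector order: (P1.R0,P1.R1,P2.R0)
PSO (10): 0/0/1, 0/0/2, 0/1/1, 0/1/2, 0/2/1, 0/2/2, 2/0/1, 2/1/1, 2/2/1, 2/2/2
PSO∖claimed = {2/1/1}

missing: P1.R0=2 P1.R1=1 P2.R0=1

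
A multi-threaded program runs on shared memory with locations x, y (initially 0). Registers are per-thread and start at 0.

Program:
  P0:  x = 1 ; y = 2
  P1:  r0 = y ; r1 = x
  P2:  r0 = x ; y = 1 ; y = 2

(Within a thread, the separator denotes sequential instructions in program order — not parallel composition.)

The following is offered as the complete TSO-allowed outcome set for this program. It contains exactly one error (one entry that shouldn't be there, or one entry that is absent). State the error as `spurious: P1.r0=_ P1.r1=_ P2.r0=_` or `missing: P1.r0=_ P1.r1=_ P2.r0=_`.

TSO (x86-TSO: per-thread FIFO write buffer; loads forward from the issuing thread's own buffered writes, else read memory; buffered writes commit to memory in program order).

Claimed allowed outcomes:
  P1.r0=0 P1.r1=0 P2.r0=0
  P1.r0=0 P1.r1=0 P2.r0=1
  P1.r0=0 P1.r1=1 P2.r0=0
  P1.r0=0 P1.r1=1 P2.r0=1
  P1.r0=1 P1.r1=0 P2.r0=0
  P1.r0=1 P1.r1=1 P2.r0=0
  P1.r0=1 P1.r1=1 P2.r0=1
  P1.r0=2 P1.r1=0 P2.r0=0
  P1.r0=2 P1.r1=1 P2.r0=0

missing: P1.r0=2 P1.r1=1 P2.r0=1

outcome vector order: (P1.r0,P1.r1,P2.r0)
[TSO] allowed = {(0,0,0); (0,0,1); (0,1,0); (0,1,1); (1,0,0); (1,1,0); (1,1,1); (2,0,0); (2,1,0); (2,1,1)}
TSO∖claimed = {(2,1,1)}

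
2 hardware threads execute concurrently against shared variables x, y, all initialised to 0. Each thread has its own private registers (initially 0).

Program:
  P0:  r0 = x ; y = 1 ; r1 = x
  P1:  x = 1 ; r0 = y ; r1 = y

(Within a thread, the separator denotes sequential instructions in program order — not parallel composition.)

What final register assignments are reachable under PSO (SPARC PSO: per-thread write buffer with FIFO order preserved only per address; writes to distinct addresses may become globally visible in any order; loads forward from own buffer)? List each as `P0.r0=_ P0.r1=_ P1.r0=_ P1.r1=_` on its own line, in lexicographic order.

outcome vector order: (P0.r0,P0.r1,P1.r0,P1.r1)
|PSO outcomes| = 9

P0.r0=0 P0.r1=0 P1.r0=0 P1.r1=0
P0.r0=0 P0.r1=0 P1.r0=0 P1.r1=1
P0.r0=0 P0.r1=0 P1.r0=1 P1.r1=1
P0.r0=0 P0.r1=1 P1.r0=0 P1.r1=0
P0.r0=0 P0.r1=1 P1.r0=0 P1.r1=1
P0.r0=0 P0.r1=1 P1.r0=1 P1.r1=1
P0.r0=1 P0.r1=1 P1.r0=0 P1.r1=0
P0.r0=1 P0.r1=1 P1.r0=0 P1.r1=1
P0.r0=1 P0.r1=1 P1.r0=1 P1.r1=1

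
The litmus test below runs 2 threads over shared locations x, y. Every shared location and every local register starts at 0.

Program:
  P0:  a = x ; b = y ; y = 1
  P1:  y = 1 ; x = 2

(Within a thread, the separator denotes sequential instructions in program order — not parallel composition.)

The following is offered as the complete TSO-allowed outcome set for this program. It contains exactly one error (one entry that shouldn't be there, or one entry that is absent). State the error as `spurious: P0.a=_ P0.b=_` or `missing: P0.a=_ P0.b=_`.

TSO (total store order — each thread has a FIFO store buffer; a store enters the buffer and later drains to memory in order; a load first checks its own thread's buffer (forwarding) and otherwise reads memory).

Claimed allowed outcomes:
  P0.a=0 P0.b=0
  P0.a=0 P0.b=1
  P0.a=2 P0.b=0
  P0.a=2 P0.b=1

outcome vector order: (P0.a,P0.b)
TSO (3): 0/0, 0/1, 2/1
claimed∖TSO = {2/0}

spurious: P0.a=2 P0.b=0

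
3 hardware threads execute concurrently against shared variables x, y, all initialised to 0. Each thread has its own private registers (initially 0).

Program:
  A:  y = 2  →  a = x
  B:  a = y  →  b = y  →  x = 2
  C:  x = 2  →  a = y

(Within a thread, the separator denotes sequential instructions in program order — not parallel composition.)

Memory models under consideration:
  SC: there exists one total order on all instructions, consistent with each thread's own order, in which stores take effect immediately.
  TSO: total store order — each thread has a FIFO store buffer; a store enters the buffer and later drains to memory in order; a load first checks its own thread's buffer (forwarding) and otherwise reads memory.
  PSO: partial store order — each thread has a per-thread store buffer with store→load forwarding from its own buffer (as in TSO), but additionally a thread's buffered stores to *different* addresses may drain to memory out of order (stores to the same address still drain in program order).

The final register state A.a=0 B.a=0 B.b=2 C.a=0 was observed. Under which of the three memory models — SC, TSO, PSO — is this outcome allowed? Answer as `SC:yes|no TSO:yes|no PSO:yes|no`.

outcome vector order: (A.a,B.a,B.b,C.a)
SC (9): 0002 0022 0222 2000 2002 2020 2022 2220 2222
TSO (12): 0000 0002 0020 0022 0220 0222 2000 2002 2020 2022 2220 2222
PSO (12): 0000 0002 0020 0022 0220 0222 2000 2002 2020 2022 2220 2222
target 0020 ∈ {TSO,PSO}

SC:no TSO:yes PSO:yes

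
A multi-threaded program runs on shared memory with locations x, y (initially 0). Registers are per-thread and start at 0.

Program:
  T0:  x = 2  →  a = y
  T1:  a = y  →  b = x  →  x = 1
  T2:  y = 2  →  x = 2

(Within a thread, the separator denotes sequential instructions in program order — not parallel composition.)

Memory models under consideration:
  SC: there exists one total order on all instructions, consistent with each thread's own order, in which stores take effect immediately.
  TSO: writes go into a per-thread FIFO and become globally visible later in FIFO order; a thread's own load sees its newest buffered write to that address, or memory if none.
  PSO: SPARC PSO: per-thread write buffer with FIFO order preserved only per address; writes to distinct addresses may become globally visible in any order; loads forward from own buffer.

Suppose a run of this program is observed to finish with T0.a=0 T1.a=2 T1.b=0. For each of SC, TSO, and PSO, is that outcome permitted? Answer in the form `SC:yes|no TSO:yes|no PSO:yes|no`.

SC:no TSO:yes PSO:yes

outcome vector order: (T0.a,T1.a,T1.b)
under SC → 000; 002; 022; 200; 202; 220; 222
under TSO → 000; 002; 020; 022; 200; 202; 220; 222
under PSO → 000; 002; 020; 022; 200; 202; 220; 222
target 020 ∈ {TSO,PSO}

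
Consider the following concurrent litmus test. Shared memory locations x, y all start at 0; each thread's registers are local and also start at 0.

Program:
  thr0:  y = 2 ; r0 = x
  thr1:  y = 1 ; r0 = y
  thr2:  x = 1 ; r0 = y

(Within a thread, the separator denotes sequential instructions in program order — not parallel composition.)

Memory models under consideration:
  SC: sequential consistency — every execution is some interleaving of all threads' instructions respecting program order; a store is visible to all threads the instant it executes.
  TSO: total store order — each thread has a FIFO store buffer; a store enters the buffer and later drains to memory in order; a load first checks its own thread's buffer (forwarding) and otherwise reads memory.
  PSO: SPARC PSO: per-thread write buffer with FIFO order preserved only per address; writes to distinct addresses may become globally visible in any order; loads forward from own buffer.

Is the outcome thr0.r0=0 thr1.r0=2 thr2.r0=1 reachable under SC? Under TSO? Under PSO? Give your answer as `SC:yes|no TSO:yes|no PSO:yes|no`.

outcome vector order: (thr0.r0,thr1.r0,thr2.r0)
[SC] allowed = {0/1/1 0/1/2 0/2/2 1/1/0 1/1/1 1/1/2 1/2/0 1/2/1 1/2/2}
[TSO] allowed = {0/1/0 0/1/1 0/1/2 0/2/0 0/2/1 0/2/2 1/1/0 1/1/1 1/1/2 1/2/0 1/2/1 1/2/2}
[PSO] allowed = {0/1/0 0/1/1 0/1/2 0/2/0 0/2/1 0/2/2 1/1/0 1/1/1 1/1/2 1/2/0 1/2/1 1/2/2}
target 0/2/1 ∈ {TSO,PSO}

SC:no TSO:yes PSO:yes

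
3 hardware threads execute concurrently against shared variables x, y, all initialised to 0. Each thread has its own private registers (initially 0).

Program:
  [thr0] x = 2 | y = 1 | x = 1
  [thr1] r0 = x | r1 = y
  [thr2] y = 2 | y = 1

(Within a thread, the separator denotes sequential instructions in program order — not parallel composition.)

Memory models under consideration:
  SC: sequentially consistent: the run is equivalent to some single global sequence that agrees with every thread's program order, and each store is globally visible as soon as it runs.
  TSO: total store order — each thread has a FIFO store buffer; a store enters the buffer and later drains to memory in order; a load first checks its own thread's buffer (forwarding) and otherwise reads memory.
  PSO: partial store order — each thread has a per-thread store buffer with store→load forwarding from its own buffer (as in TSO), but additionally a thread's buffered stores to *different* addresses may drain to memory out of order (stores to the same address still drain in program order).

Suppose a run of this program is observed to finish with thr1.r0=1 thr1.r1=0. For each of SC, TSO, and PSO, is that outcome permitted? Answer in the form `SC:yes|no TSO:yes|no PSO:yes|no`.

outcome vector order: (thr1.r0,thr1.r1)
under SC → 0/0; 0/1; 0/2; 1/1; 1/2; 2/0; 2/1; 2/2
under TSO → 0/0; 0/1; 0/2; 1/1; 1/2; 2/0; 2/1; 2/2
under PSO → 0/0; 0/1; 0/2; 1/0; 1/1; 1/2; 2/0; 2/1; 2/2
target 1/0 ∈ {PSO}

SC:no TSO:no PSO:yes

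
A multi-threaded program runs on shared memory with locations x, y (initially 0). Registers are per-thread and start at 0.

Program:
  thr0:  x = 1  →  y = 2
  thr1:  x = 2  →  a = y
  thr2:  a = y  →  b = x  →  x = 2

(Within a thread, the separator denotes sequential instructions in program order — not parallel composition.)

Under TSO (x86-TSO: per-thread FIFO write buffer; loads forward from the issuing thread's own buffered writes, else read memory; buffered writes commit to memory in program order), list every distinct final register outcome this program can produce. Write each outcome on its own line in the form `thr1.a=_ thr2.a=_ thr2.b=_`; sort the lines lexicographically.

outcome vector order: (thr1.a,thr2.a,thr2.b)
|TSO outcomes| = 10

thr1.a=0 thr2.a=0 thr2.b=0
thr1.a=0 thr2.a=0 thr2.b=1
thr1.a=0 thr2.a=0 thr2.b=2
thr1.a=0 thr2.a=2 thr2.b=1
thr1.a=0 thr2.a=2 thr2.b=2
thr1.a=2 thr2.a=0 thr2.b=0
thr1.a=2 thr2.a=0 thr2.b=1
thr1.a=2 thr2.a=0 thr2.b=2
thr1.a=2 thr2.a=2 thr2.b=1
thr1.a=2 thr2.a=2 thr2.b=2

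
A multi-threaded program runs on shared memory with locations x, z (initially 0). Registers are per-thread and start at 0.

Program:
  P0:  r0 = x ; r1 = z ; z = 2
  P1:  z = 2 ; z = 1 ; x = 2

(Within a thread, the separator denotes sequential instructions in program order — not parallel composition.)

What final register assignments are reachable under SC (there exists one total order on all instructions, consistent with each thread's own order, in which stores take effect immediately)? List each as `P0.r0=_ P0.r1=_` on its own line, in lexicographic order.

P0.r0=0 P0.r1=0
P0.r0=0 P0.r1=1
P0.r0=0 P0.r1=2
P0.r0=2 P0.r1=1

outcome vector order: (P0.r0,P0.r1)
|SC outcomes| = 4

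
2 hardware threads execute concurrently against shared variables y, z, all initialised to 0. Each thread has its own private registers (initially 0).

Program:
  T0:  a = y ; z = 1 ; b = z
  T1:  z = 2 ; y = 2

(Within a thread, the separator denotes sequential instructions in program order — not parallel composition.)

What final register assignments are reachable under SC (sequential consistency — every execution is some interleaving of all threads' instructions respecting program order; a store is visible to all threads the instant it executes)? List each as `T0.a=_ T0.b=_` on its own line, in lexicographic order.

T0.a=0 T0.b=1
T0.a=0 T0.b=2
T0.a=2 T0.b=1

outcome vector order: (T0.a,T0.b)
|SC outcomes| = 3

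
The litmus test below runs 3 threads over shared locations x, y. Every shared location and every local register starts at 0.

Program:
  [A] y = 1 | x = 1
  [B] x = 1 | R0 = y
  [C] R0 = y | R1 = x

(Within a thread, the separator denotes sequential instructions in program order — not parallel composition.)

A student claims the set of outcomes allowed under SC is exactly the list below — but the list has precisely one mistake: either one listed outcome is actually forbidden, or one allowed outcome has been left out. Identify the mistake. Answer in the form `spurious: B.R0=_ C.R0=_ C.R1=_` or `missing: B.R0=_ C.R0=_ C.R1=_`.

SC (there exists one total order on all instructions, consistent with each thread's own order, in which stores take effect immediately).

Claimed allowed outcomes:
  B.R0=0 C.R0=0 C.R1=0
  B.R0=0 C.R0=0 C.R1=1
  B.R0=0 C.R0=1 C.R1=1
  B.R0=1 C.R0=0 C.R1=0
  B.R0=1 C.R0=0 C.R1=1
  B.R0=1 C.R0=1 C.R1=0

outcome vector order: (B.R0,C.R0,C.R1)
SC: 7 outcomes — {(0,0,0), (0,0,1), (0,1,1), (1,0,0), (1,0,1), (1,1,0), (1,1,1)}
SC∖claimed = {(1,1,1)}

missing: B.R0=1 C.R0=1 C.R1=1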